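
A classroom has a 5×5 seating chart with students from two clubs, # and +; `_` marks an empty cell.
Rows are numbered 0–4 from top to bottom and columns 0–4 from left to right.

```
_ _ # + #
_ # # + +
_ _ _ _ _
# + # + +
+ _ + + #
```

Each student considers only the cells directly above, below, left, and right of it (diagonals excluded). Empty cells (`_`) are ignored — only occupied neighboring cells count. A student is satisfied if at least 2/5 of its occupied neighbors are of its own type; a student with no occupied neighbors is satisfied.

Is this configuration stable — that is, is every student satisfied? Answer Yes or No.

No

(0,2)# 1/2 ok
(0,3)+ 1/3 unhappy
(0,4)# 0/2 unhappy
(1,1)# 1/1 ok
(1,2)# 2/3 ok
(1,3)+ 2/3 ok
(1,4)+ 1/2 ok
(3,0)# 0/2 unhappy
(3,1)+ 0/2 unhappy
(3,2)# 0/3 unhappy
(3,3)+ 2/3 ok
(3,4)+ 1/2 ok
(4,0)+ 0/1 unhappy
(4,2)+ 1/2 ok
(4,3)+ 2/3 ok
(4,4)# 0/2 unhappy
For instance (0,3) has only 1/3 same-type neighbors, below 2/5.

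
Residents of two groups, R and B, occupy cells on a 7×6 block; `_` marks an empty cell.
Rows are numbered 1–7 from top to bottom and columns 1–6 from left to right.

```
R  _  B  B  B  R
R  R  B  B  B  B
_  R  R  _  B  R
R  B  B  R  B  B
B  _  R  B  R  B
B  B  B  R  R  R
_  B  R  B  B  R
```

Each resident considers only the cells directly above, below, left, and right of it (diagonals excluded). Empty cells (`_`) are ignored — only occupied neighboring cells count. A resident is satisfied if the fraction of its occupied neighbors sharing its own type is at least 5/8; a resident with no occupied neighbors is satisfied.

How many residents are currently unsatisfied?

(1,1)R 1/1 satisfied
(1,3)B 2/2 satisfied
(1,4)B 3/3 satisfied
(1,5)B 2/3 satisfied
(1,6)R 0/2 not
(2,1)R 2/2 satisfied
(2,2)R 2/3 satisfied
(2,3)B 2/4 not
(2,4)B 3/3 satisfied
(2,5)B 4/4 satisfied
(2,6)B 1/3 not
(3,2)R 2/3 satisfied
(3,3)R 1/3 not
(3,5)B 2/3 satisfied
(3,6)R 0/3 not
(4,1)R 0/2 not
(4,2)B 1/3 not
(4,3)B 1/4 not
(4,4)R 0/3 not
(4,5)B 2/4 not
(4,6)B 2/3 satisfied
(5,1)B 1/2 not
(5,3)R 0/3 not
(5,4)B 0/4 not
(5,5)R 1/4 not
(5,6)B 1/3 not
(6,1)B 2/2 satisfied
(6,2)B 3/3 satisfied
(6,3)B 1/4 not
(6,4)R 1/4 not
(6,5)R 3/4 satisfied
(6,6)R 2/3 satisfied
(7,2)B 1/2 not
(7,3)R 0/3 not
(7,4)B 1/3 not
(7,5)B 1/3 not
(7,6)R 1/2 not
Unsatisfied: (1,6), (2,3), (2,6), (3,3), (3,6), (4,1), (4,2), (4,3), (4,4), (4,5), (5,1), (5,3), (5,4), (5,5), (5,6), (6,3), (6,4), (7,2), (7,3), (7,4), (7,5), (7,6) — 22 in total.

22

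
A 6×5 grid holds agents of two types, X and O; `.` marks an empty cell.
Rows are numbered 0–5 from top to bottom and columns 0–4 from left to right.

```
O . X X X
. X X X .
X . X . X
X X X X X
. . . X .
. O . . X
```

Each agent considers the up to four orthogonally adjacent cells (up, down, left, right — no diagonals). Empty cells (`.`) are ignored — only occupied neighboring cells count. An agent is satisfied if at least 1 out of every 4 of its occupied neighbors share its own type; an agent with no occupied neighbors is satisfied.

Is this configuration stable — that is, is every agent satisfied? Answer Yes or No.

Row 0: (0,0)O 0/0 satisfied · (0,2)X 2/2 satisfied · (0,3)X 3/3 satisfied · (0,4)X 1/1 satisfied
Row 1: (1,1)X 1/1 satisfied · (1,2)X 4/4 satisfied · (1,3)X 2/2 satisfied
Row 2: (2,0)X 1/1 satisfied · (2,2)X 2/2 satisfied · (2,4)X 1/1 satisfied
Row 3: (3,0)X 2/2 satisfied · (3,1)X 2/2 satisfied · (3,2)X 3/3 satisfied · (3,3)X 3/3 satisfied · (3,4)X 2/2 satisfied
Row 4: (4,3)X 1/1 satisfied
Row 5: (5,1)O 0/0 satisfied · (5,4)X 0/0 satisfied
All meet the threshold, so the configuration is stable.

Yes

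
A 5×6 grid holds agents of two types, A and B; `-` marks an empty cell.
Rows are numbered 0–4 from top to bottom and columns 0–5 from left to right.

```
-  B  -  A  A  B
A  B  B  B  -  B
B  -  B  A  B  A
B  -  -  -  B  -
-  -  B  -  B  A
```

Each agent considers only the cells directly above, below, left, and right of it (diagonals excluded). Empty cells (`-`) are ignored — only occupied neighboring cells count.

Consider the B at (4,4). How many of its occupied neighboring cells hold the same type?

Occupied neighbors of (4,4): (3,4)=B, (4,5)=A.
Same type (B): 1 of 2.

1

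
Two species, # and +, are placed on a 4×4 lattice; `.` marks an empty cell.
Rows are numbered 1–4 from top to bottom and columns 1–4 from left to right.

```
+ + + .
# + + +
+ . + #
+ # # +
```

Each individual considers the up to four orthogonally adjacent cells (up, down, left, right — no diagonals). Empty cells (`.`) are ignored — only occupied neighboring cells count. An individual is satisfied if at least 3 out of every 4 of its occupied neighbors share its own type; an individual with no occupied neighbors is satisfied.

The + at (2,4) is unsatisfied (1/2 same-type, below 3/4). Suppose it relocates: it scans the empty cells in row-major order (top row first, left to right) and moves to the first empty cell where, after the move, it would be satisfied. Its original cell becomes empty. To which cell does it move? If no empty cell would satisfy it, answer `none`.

(1,4)

Vacating (2,4). Empty cells in order:
  (1,4): 1/1 same-type → satisfied — stop here.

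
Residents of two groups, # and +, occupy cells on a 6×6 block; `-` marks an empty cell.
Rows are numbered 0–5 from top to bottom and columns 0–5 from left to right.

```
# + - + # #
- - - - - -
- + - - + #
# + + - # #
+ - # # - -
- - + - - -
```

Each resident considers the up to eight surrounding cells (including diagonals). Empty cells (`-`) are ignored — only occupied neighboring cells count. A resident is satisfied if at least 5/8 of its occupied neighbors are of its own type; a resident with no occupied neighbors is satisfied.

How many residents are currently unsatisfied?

12

(0,0)# 0/1 not
(0,1)+ 0/1 not
(0,3)+ 0/1 not
(0,4)# 1/2 not
(0,5)# 1/1 satisfied
(2,1)+ 2/3 satisfied
(2,4)+ 0/3 not
(2,5)# 2/3 satisfied
(3,0)# 0/3 not
(3,1)+ 3/5 not
(3,2)+ 2/4 not
(3,4)# 3/4 satisfied
(3,5)# 2/3 satisfied
(4,0)+ 1/2 not
(4,2)# 1/4 not
(4,3)# 2/4 not
(5,2)+ 0/2 not
Unsatisfied: (0,0), (0,1), (0,3), (0,4), (2,4), (3,0), (3,1), (3,2), (4,0), (4,2), (4,3), (5,2) — 12 in total.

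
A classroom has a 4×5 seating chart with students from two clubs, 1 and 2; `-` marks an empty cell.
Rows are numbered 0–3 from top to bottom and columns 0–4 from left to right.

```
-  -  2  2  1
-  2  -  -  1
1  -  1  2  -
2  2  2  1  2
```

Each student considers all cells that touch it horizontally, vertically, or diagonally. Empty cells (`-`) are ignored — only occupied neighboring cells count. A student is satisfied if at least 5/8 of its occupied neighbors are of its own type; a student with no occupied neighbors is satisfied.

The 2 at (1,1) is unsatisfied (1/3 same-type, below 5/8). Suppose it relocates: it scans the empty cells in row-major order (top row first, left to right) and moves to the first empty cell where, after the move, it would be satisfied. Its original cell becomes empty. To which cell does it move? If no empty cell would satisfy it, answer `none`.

Vacating (1,1). Empty cells in order:
  (0,0): 0/0 same-type → satisfied — stop here.

(0,0)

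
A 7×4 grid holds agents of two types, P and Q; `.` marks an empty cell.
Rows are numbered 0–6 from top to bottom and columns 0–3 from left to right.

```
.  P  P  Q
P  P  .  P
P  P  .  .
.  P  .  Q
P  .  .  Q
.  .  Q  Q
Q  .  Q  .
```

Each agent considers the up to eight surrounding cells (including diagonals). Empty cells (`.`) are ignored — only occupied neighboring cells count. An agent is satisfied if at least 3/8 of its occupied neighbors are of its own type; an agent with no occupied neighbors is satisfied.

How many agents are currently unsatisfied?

(0,1)P 3/3 ✓
(0,2)P 3/4 ✓
(0,3)Q 0/2 ✗
(1,0)P 4/4 ✓
(1,1)P 5/5 ✓
(1,3)P 1/2 ✓
(2,0)P 4/4 ✓
(2,1)P 4/4 ✓
(3,1)P 3/3 ✓
(3,3)Q 1/1 ✓
(4,0)P 1/1 ✓
(4,3)Q 3/3 ✓
(5,2)Q 3/3 ✓
(5,3)Q 3/3 ✓
(6,0)Q 0/0 ✓
(6,2)Q 2/2 ✓
Unsatisfied: (0,3) — 1 in total.

1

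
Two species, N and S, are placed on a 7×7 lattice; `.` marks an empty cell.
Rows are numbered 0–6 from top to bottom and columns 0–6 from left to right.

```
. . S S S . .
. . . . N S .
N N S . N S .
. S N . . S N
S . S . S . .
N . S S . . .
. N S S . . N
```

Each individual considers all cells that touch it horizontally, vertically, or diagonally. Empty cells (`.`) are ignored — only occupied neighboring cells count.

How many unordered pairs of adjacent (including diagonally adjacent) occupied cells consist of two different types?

18

Scan each occupied cell's neighbors to the right and below (and the two forward diagonals) so each pair is counted once.
From row 0: 2 unlike of 5 pairs (running 2/5).
From row 1: 3 unlike of 5 pairs (running 5/10).
From row 2: 7 unlike of 11 pairs (running 12/21).
From row 3: 3 unlike of 6 pairs (running 15/27).
From row 4: 1 unlike of 4 pairs (running 16/31).
From row 5: 1 unlike of 7 pairs (running 17/38).
From row 6: 1 unlike of 2 pairs (running 18/40).
Total adjacent occupied pairs: 40; unlike-type pairs: 18.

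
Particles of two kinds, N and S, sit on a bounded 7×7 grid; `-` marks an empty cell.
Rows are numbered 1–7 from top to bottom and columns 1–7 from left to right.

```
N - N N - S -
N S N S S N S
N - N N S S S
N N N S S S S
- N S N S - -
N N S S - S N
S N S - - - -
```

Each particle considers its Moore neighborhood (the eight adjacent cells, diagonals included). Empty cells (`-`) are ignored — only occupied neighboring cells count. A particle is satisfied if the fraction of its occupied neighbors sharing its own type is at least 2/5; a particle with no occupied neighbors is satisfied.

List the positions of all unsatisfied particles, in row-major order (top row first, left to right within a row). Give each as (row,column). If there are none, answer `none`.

Row 1: (1,1)N 1/2 ✓ · (1,3)N 2/4 ✓ · (1,4)N 2/4 ✓ · (1,6)S 2/3 ✓
Row 2: (2,1)N 2/3 ✓ · (2,2)S 0/6 ✗ · (2,3)N 4/6 ✓ · (2,4)S 2/7 ✗ · (2,5)S 4/7 ✓ · (2,6)N 0/6 ✗ · (2,7)S 3/4 ✓
Row 3: (3,1)N 3/4 ✓ · (3,3)N 4/7 ✓ · (3,4)N 3/8 ✗ · (3,5)S 6/8 ✓ · (3,6)S 7/8 ✓ · (3,7)S 4/5 ✓
Row 4: (4,1)N 3/3 ✓ · (4,2)N 5/6 ✓ · (4,3)N 5/7 ✓ · (4,4)S 4/8 ✓ · (4,5)S 5/7 ✓ · (4,6)S 6/6 ✓ · (4,7)S 3/3 ✓
Row 5: (5,2)N 5/7 ✓ · (5,3)S 3/8 ✗ · (5,4)N 1/7 ✗ · (5,5)S 5/6 ✓
Row 6: (6,1)N 3/4 ✓ · (6,2)N 3/7 ✓ · (6,3)S 3/7 ✓ · (6,4)S 4/5 ✓ · (6,6)S 1/2 ✓ · (6,7)N 0/1 ✗
Row 7: (7,1)S 0/3 ✗ · (7,2)N 2/5 ✓ · (7,3)S 2/4 ✓

(2,2), (2,4), (2,6), (3,4), (5,3), (5,4), (6,7), (7,1)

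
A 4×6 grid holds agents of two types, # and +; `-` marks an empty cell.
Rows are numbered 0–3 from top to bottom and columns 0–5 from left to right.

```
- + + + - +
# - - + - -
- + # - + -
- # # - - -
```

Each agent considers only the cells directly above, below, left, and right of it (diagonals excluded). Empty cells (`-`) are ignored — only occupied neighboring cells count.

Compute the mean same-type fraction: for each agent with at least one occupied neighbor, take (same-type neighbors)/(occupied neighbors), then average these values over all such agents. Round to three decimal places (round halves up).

Row 0: (0,1)+ 1/1 · (0,2)+ 2/2 · (0,3)+ 2/2 · (0,5)+ — no occupied neighbors
Row 1: (1,0)# — no occupied neighbors · (1,3)+ 1/1
Row 2: (2,1)+ 0/2 · (2,2)# 1/2 · (2,4)+ — no occupied neighbors
Row 3: (3,1)# 1/2 · (3,2)# 2/2
Sum over 8 agents: 1/1 + 2/2 + 2/2 + 1/1 + 0/2 + 1/2 + 1/2 + 2/2 = 6; mean = 6 ÷ 8 = 3/4 = 0.75 → 0.750.

0.750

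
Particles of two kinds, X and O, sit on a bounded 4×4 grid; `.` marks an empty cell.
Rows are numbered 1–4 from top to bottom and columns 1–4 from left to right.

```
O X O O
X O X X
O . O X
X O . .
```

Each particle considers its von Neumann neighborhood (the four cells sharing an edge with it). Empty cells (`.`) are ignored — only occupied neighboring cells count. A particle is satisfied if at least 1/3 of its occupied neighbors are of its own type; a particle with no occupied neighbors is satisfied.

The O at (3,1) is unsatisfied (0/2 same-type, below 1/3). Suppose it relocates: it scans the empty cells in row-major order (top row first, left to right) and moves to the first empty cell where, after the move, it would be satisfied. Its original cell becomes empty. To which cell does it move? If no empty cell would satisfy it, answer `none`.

(3,2)

Vacating (3,1). Empty cells in order:
  (3,2): 3/3 same-type → satisfied — stop here.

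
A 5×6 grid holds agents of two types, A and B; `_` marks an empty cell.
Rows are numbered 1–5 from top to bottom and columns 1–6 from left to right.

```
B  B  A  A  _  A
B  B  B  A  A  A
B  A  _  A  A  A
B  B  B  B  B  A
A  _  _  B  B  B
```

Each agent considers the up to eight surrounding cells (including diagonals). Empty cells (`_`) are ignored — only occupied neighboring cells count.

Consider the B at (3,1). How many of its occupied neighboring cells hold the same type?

4

Occupied neighbors of (3,1): (2,1)=B, (2,2)=B, (3,2)=A, (4,1)=B, (4,2)=B.
Same type (B): 4 of 5.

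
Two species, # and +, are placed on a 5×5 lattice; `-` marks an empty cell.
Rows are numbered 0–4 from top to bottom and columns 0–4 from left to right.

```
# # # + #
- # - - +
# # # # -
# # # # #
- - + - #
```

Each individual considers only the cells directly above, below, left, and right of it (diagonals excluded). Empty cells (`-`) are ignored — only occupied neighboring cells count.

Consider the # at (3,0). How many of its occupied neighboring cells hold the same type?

Occupied neighbors of (3,0): (2,0)=#, (3,1)=#.
Same type (#): 2 of 2.

2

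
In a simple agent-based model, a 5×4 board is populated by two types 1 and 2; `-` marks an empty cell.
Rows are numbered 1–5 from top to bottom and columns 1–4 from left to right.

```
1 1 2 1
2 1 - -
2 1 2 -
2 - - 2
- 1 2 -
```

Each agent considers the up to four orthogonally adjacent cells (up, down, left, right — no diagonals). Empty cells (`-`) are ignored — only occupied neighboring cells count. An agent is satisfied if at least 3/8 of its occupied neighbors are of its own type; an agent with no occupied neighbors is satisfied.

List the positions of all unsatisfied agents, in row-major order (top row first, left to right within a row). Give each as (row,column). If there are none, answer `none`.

(1,3), (1,4), (2,1), (3,2), (3,3), (5,2), (5,3)

(1,1)1 1/2 satisfied
(1,2)1 2/3 satisfied
(1,3)2 0/2 not
(1,4)1 0/1 not
(2,1)2 1/3 not
(2,2)1 2/3 satisfied
(3,1)2 2/3 satisfied
(3,2)1 1/3 not
(3,3)2 0/1 not
(4,1)2 1/1 satisfied
(4,4)2 0/0 satisfied
(5,2)1 0/1 not
(5,3)2 0/1 not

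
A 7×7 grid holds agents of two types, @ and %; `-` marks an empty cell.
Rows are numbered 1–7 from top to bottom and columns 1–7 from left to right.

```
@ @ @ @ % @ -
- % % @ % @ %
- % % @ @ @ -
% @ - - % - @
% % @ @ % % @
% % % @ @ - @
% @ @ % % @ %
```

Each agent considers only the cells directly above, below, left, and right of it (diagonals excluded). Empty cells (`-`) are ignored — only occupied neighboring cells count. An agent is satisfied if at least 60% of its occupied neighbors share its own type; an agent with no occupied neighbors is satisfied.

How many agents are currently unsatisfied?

Row 1: (1,1)@ 1/1 ✓ · (1,2)@ 2/3 ✓ · (1,3)@ 2/3 ✓ · (1,4)@ 2/3 ✓ · (1,5)% 1/3 ✗ · (1,6)@ 1/2 ✗
Row 2: (2,2)% 2/3 ✓ · (2,3)% 2/4 ✗ · (2,4)@ 2/4 ✗ · (2,5)% 1/4 ✗ · (2,6)@ 2/4 ✗ · (2,7)% 0/1 ✗
Row 3: (3,2)% 2/3 ✓ · (3,3)% 2/3 ✓ · (3,4)@ 2/3 ✓ · (3,5)@ 2/4 ✗ · (3,6)@ 2/2 ✓
Row 4: (4,1)% 1/2 ✗ · (4,2)@ 0/3 ✗ · (4,5)% 1/2 ✗ · (4,7)@ 1/1 ✓
Row 5: (5,1)% 3/3 ✓ · (5,2)% 2/4 ✗ · (5,3)@ 1/3 ✗ · (5,4)@ 2/3 ✓ · (5,5)% 2/4 ✗ · (5,6)% 1/2 ✗ · (5,7)@ 2/3 ✓
Row 6: (6,1)% 3/3 ✓ · (6,2)% 3/4 ✓ · (6,3)% 1/4 ✗ · (6,4)@ 2/4 ✗ · (6,5)@ 1/3 ✗ · (6,7)@ 1/2 ✗
Row 7: (7,1)% 1/2 ✗ · (7,2)@ 1/3 ✗ · (7,3)@ 1/3 ✗ · (7,4)% 1/3 ✗ · (7,5)% 1/3 ✗ · (7,6)@ 0/2 ✗ · (7,7)% 0/2 ✗
Unsatisfied: (1,5), (1,6), (2,3), (2,4), (2,5), (2,6), (2,7), (3,5), (4,1), (4,2), (4,5), (5,2), (5,3), (5,5), (5,6), (6,3), (6,4), (6,5), (6,7), (7,1), (7,2), (7,3), (7,4), (7,5), (7,6), (7,7) — 26 in total.

26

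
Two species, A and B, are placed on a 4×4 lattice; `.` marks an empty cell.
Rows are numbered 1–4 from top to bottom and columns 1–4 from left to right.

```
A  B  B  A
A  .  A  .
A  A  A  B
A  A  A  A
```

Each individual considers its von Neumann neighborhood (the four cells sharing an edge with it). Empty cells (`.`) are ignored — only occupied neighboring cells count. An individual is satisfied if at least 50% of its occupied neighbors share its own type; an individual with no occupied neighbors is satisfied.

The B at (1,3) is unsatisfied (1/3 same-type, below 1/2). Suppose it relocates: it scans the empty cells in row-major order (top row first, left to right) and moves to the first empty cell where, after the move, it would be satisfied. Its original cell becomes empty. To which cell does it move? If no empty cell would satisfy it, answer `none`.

Vacating (1,3). Empty cells in order:
  (2,2): 1/4 same-type → still unsatisfied.
  (2,4): 1/3 same-type → still unsatisfied.

none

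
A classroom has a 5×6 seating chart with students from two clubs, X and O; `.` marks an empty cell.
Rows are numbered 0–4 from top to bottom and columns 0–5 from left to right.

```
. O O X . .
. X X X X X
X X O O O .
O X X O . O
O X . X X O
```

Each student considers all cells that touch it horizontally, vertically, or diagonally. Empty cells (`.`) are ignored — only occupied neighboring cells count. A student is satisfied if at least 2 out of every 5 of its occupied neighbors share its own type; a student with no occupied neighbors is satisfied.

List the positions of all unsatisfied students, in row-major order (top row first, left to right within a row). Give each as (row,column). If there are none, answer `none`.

(0,1), (0,2), (2,2), (3,0), (4,0), (4,4)

(0,1)O 1/3 not
(0,2)O 1/5 not
(0,3)X 3/4 satisfied
(1,1)X 3/6 satisfied
(1,2)X 4/8 satisfied
(1,3)X 3/7 satisfied
(1,4)X 3/5 satisfied
(1,5)X 1/2 satisfied
(2,0)X 3/4 satisfied
(2,1)X 5/7 satisfied
(2,2)O 2/8 not
(2,3)O 3/7 satisfied
(2,4)O 3/6 satisfied
(3,0)O 1/5 not
(3,1)X 4/7 satisfied
(3,2)X 4/7 satisfied
(3,3)O 3/6 satisfied
(3,5)O 2/3 satisfied
(4,0)O 1/3 not
(4,1)X 2/4 satisfied
(4,3)X 2/3 satisfied
(4,4)X 1/4 not
(4,5)O 1/2 satisfied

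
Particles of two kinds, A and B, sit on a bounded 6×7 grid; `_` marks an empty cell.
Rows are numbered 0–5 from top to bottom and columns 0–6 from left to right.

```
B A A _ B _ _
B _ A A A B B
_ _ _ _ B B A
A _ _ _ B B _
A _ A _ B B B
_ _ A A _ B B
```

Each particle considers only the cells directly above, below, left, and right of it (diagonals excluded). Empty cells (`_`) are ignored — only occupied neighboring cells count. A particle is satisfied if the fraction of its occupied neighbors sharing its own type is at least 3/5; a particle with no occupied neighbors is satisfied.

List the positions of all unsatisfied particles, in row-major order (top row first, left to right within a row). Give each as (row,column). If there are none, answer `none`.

(0,0), (0,1), (0,4), (1,4), (1,6), (2,6)

(0,0)B 1/2 not
(0,1)A 1/2 not
(0,2)A 2/2 satisfied
(0,4)B 0/1 not
(1,0)B 1/1 satisfied
(1,2)A 2/2 satisfied
(1,3)A 2/2 satisfied
(1,4)A 1/4 not
(1,5)B 2/3 satisfied
(1,6)B 1/2 not
(2,4)B 2/3 satisfied
(2,5)B 3/4 satisfied
(2,6)A 0/2 not
(3,0)A 1/1 satisfied
(3,4)B 3/3 satisfied
(3,5)B 3/3 satisfied
(4,0)A 1/1 satisfied
(4,2)A 1/1 satisfied
(4,4)B 2/2 satisfied
(4,5)B 4/4 satisfied
(4,6)B 2/2 satisfied
(5,2)A 2/2 satisfied
(5,3)A 1/1 satisfied
(5,5)B 2/2 satisfied
(5,6)B 2/2 satisfied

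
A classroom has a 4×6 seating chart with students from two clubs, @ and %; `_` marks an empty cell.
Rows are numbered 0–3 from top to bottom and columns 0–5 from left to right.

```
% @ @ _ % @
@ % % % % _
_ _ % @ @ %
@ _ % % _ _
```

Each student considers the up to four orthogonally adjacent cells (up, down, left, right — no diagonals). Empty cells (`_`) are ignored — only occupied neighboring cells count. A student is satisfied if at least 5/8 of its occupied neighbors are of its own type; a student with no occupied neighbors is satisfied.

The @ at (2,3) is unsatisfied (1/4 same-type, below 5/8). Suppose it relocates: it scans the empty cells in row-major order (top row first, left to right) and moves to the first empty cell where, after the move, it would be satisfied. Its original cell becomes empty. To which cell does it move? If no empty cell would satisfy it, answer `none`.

Vacating (2,3). Empty cells in order:
  (0,3): 1/3 same-type → still unsatisfied.
  (1,5): 1/3 same-type → still unsatisfied.
  (2,0): 2/2 same-type → satisfied — stop here.

(2,0)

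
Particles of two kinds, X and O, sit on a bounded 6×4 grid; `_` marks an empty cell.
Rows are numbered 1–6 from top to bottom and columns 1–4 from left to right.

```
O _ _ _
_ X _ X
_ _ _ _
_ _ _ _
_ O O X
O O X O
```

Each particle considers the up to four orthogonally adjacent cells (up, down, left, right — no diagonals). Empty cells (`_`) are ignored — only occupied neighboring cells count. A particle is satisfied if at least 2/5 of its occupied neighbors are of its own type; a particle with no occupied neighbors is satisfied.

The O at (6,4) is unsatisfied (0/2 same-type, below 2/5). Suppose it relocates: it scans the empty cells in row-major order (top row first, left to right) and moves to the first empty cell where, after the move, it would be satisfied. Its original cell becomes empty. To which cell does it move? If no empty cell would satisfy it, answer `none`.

(1,2)

Vacating (6,4). Empty cells in order:
  (1,2): 1/2 same-type → satisfied — stop here.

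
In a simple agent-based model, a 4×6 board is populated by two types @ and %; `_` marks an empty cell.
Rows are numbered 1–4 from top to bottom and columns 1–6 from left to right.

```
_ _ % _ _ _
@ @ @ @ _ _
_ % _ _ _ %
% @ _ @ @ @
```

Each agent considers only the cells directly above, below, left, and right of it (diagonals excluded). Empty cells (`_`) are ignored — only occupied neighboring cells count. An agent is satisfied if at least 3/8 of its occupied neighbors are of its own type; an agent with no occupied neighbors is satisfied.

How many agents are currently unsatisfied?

Row 1: (1,3)% 0/1 not
Row 2: (2,1)@ 1/1 satisfied · (2,2)@ 2/3 satisfied · (2,3)@ 2/3 satisfied · (2,4)@ 1/1 satisfied
Row 3: (3,2)% 0/2 not · (3,6)% 0/1 not
Row 4: (4,1)% 0/1 not · (4,2)@ 0/2 not · (4,4)@ 1/1 satisfied · (4,5)@ 2/2 satisfied · (4,6)@ 1/2 satisfied
Unsatisfied: (1,3), (3,2), (3,6), (4,1), (4,2) — 5 in total.

5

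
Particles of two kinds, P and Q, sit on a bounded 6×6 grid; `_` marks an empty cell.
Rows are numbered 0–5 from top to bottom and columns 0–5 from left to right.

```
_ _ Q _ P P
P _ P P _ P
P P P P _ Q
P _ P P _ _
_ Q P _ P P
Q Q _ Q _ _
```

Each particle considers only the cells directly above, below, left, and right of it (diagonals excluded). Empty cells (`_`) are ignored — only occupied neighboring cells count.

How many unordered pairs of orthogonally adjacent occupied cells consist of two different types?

3

Scan each occupied cell's neighbors to the right and below so each pair is counted once.
From row 0: 1 unlike of 3 pairs (running 1/3).
From row 1: 1 unlike of 5 pairs (running 2/8).
From row 2: 0 unlike of 6 pairs (running 2/14).
From row 3: 0 unlike of 2 pairs (running 2/16).
From row 4: 1 unlike of 3 pairs (running 3/19).
From row 5: 0 unlike of 1 pairs (running 3/20).
Total adjacent occupied pairs: 20; unlike-type pairs: 3.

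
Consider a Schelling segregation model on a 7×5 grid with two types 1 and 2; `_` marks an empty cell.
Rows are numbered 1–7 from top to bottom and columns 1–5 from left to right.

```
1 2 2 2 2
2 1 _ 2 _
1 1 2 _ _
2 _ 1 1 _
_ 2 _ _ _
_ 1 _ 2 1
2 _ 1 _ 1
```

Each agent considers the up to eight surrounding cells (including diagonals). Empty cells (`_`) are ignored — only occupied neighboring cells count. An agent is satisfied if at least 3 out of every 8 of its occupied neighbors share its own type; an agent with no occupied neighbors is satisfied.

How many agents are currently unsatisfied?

(1,1)1 1/3 unhappy
(1,2)2 2/4 ok
(1,3)2 3/4 ok
(1,4)2 3/3 ok
(1,5)2 2/2 ok
(2,1)2 1/5 unhappy
(2,2)1 3/7 ok
(2,4)2 4/4 ok
(3,1)1 2/4 ok
(3,2)1 3/6 ok
(3,3)2 1/5 unhappy
(4,1)2 1/3 unhappy
(4,3)1 2/4 ok
(4,4)1 1/2 ok
(5,2)2 1/3 unhappy
(6,2)1 1/3 unhappy
(6,4)2 0/3 unhappy
(6,5)1 1/2 ok
(7,1)2 0/1 unhappy
(7,3)1 1/2 ok
(7,5)1 1/2 ok
Unsatisfied: (1,1), (2,1), (3,3), (4,1), (5,2), (6,2), (6,4), (7,1) — 8 in total.

8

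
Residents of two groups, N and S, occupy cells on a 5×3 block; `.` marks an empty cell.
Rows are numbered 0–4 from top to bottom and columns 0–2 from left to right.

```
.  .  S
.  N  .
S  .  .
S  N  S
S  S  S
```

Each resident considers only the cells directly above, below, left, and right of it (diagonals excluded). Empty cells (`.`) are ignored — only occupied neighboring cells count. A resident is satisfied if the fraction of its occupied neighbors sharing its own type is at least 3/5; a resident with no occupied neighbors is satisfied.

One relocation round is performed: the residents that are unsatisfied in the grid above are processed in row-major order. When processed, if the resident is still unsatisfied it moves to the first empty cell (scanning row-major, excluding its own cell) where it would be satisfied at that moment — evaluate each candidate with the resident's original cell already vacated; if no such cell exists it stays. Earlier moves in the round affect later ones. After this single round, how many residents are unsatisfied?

Initially unsatisfied (in order): (3,1), (3,2).
  (3,1) → (0,0).
  (3,2): now satisfied by earlier moves; stays.
Resulting grid:
N . S
. N .
S . .
S . S
S S S
All satisfied now.

0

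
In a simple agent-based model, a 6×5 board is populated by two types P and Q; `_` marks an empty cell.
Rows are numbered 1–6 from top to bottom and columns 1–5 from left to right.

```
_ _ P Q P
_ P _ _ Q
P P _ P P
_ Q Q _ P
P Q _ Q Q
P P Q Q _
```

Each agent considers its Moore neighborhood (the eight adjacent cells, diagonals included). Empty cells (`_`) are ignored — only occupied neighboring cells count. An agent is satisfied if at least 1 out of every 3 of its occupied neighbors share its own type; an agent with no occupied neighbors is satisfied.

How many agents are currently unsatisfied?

(1,3)P 1/2 satisfied
(1,4)Q 1/3 satisfied
(1,5)P 0/2 not
(2,2)P 3/3 satisfied
(2,5)Q 1/4 not
(3,1)P 2/3 satisfied
(3,2)P 2/4 satisfied
(3,4)P 2/4 satisfied
(3,5)P 2/3 satisfied
(4,2)Q 2/5 satisfied
(4,3)Q 3/5 satisfied
(4,5)P 2/4 satisfied
(5,1)P 2/4 satisfied
(5,2)Q 3/6 satisfied
(5,4)Q 4/5 satisfied
(5,5)Q 2/3 satisfied
(6,1)P 2/3 satisfied
(6,2)P 2/4 satisfied
(6,3)Q 3/4 satisfied
(6,4)Q 3/3 satisfied
Unsatisfied: (1,5), (2,5) — 2 in total.

2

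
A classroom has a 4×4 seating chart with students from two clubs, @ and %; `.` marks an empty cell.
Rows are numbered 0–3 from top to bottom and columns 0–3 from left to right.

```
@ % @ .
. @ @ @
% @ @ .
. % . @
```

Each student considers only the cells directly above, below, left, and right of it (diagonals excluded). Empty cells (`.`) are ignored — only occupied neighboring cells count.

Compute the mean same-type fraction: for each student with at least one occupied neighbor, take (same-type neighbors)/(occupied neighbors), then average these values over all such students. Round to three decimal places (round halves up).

0.467

Row 0: (0,0)@ 0/1 · (0,1)% 0/3 · (0,2)@ 1/2
Row 1: (1,1)@ 2/3 · (1,2)@ 4/4 · (1,3)@ 1/1
Row 2: (2,0)% 0/1 · (2,1)@ 2/4 · (2,2)@ 2/2
Row 3: (3,1)% 0/1 · (3,3)@ — no occupied neighbors
Sum over 10 students: 0/1 + 0/3 + 1/2 + 2/3 + 4/4 + 1/1 + 0/1 + 2/4 + 2/2 + 0/1 = 14/3; mean = 14/3 ÷ 10 = 7/15 = 0.466666… → 0.467.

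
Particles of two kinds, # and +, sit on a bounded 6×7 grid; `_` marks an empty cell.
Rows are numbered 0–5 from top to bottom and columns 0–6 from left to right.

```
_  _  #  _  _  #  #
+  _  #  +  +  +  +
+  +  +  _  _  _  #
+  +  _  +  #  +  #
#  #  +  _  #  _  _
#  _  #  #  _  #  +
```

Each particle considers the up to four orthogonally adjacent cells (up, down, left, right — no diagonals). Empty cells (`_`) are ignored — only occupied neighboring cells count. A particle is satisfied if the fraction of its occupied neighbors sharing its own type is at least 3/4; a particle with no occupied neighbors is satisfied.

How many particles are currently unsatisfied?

20

(0,2)# 1/1 ✓
(0,5)# 1/2 ✗
(0,6)# 1/2 ✗
(1,0)+ 1/1 ✓
(1,2)# 1/3 ✗
(1,3)+ 1/2 ✗
(1,4)+ 2/2 ✓
(1,5)+ 2/3 ✗
(1,6)+ 1/3 ✗
(2,0)+ 3/3 ✓
(2,1)+ 3/3 ✓
(2,2)+ 1/2 ✗
(2,6)# 1/2 ✗
(3,0)+ 2/3 ✗
(3,1)+ 2/3 ✗
(3,3)+ 0/1 ✗
(3,4)# 1/3 ✗
(3,5)+ 0/2 ✗
(3,6)# 1/2 ✗
(4,0)# 2/3 ✗
(4,1)# 1/3 ✗
(4,2)+ 0/2 ✗
(4,4)# 1/1 ✓
(5,0)# 1/1 ✓
(5,2)# 1/2 ✗
(5,3)# 1/1 ✓
(5,5)# 0/1 ✗
(5,6)+ 0/1 ✗
Unsatisfied: (0,5), (0,6), (1,2), (1,3), (1,5), (1,6), (2,2), (2,6), (3,0), (3,1), (3,3), (3,4), (3,5), (3,6), (4,0), (4,1), (4,2), (5,2), (5,5), (5,6) — 20 in total.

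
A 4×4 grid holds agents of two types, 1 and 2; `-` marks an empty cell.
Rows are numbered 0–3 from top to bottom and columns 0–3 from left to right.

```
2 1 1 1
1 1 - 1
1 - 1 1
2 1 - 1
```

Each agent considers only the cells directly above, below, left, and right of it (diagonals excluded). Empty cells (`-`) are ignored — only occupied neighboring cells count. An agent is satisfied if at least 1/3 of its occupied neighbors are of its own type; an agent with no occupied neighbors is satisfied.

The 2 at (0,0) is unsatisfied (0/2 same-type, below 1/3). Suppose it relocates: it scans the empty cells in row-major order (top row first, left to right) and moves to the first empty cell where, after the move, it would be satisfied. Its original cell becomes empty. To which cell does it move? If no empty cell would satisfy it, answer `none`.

Vacating (0,0). Empty cells in order:
  (1,2): 0/4 same-type → still unsatisfied.
  (2,1): 0/4 same-type → still unsatisfied.
  (3,2): 0/3 same-type → still unsatisfied.

none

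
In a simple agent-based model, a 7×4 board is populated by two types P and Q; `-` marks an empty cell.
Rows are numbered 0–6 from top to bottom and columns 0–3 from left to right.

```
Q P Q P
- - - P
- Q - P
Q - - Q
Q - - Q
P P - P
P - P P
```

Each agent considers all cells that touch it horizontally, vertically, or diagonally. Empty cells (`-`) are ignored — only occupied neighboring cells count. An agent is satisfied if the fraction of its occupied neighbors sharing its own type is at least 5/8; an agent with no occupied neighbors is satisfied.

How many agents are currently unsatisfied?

Row 0: (0,0)Q 0/1 ✗ · (0,1)P 0/2 ✗ · (0,2)Q 0/3 ✗ · (0,3)P 1/2 ✗
Row 1: (1,3)P 2/3 ✓
Row 2: (2,1)Q 1/1 ✓ · (2,3)P 1/2 ✗
Row 3: (3,0)Q 2/2 ✓ · (3,3)Q 1/2 ✗
Row 4: (4,0)Q 1/3 ✗ · (4,3)Q 1/2 ✗
Row 5: (5,0)P 2/3 ✓ · (5,1)P 3/4 ✓ · (5,3)P 2/3 ✓
Row 6: (6,0)P 2/2 ✓ · (6,2)P 3/3 ✓ · (6,3)P 2/2 ✓
Unsatisfied: (0,0), (0,1), (0,2), (0,3), (2,3), (3,3), (4,0), (4,3) — 8 in total.

8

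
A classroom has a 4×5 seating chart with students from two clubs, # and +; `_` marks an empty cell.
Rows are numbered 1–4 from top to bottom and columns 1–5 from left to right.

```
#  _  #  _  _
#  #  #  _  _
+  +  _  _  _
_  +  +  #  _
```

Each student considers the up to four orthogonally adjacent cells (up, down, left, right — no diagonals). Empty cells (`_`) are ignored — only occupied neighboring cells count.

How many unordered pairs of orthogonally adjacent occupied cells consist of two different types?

Scan each occupied cell's neighbors to the right and below so each pair is counted once.
Row 1: #(1,1)–#(2,1)= #(1,3)–#(2,3)=  → 0/2 unlike.
Row 2: #(2,1)–#(2,2)= #(2,1)–+(3,1)≠ #(2,2)–#(2,3)= #(2,2)–+(3,2)≠  → 2/4 unlike.
Row 3: +(3,1)–+(3,2)= +(3,2)–+(4,2)=  → 0/2 unlike.
Row 4: +(4,2)–+(4,3)= +(4,3)–#(4,4)≠  → 1/2 unlike.
Total adjacent occupied pairs: 10; unlike-type pairs: 3.

3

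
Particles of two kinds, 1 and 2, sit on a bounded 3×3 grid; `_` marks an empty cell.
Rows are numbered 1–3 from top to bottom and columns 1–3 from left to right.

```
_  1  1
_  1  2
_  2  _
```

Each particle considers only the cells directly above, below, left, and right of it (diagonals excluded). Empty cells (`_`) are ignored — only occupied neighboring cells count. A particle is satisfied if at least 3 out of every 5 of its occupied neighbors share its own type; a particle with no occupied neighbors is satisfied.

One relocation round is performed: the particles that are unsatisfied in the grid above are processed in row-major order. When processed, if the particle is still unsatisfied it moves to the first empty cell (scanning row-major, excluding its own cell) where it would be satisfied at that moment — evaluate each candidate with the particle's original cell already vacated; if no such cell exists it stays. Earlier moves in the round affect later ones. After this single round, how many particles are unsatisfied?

0

Initially unsatisfied (in order): (1,3), (2,2), (2,3), (3,2).
  (1,3) → (1,1).
  (2,2) → (2,1).
  (2,3): now satisfied by earlier moves; stays.
  (3,2): now satisfied by earlier moves; stays.
Resulting grid:
1 1 _
1 _ 2
_ 2 _
All satisfied now.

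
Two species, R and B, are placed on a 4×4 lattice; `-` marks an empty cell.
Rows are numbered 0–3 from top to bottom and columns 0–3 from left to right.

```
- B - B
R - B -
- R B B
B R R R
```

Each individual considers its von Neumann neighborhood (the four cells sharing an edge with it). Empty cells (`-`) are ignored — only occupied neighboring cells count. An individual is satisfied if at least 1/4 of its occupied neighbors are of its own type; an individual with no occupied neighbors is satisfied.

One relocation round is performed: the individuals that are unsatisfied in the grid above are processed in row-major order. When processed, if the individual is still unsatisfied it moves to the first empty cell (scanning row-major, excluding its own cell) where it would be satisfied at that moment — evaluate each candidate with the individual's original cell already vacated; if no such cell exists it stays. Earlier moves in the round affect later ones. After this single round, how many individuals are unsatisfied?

1

Initially unsatisfied (in order): (3,0).
  (3,0) → (0,0).
Resulting grid:
B B - B
R - B -
- R B B
- R R R
Unsatisfied now: (1,0).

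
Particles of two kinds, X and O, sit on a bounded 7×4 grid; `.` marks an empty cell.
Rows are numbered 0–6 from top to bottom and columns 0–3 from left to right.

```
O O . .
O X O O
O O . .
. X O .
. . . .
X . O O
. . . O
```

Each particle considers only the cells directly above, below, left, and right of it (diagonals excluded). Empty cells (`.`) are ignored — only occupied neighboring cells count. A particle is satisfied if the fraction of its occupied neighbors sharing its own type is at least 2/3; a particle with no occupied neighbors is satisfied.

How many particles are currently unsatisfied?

6

Row 0: (0,0)O 2/2 satisfied · (0,1)O 1/2 not
Row 1: (1,0)O 2/3 satisfied · (1,1)X 0/4 not · (1,2)O 1/2 not · (1,3)O 1/1 satisfied
Row 2: (2,0)O 2/2 satisfied · (2,1)O 1/3 not
Row 3: (3,1)X 0/2 not · (3,2)O 0/1 not
Row 5: (5,0)X 0/0 satisfied · (5,2)O 1/1 satisfied · (5,3)O 2/2 satisfied
Row 6: (6,3)O 1/1 satisfied
Unsatisfied: (0,1), (1,1), (1,2), (2,1), (3,1), (3,2) — 6 in total.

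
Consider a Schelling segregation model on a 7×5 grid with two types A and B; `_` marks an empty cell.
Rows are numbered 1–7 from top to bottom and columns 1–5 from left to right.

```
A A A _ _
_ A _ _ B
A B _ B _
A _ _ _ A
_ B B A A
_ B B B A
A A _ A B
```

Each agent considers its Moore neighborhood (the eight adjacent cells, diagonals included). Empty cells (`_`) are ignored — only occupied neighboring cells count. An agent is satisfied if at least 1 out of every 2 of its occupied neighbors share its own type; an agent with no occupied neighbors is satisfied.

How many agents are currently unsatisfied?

(1,1)A 2/2 satisfied
(1,2)A 3/3 satisfied
(1,3)A 2/2 satisfied
(2,2)A 4/5 satisfied
(2,5)B 1/1 satisfied
(3,1)A 2/3 satisfied
(3,2)B 0/3 not
(3,4)B 1/2 satisfied
(4,1)A 1/3 not
(4,5)A 2/3 satisfied
(5,2)B 3/4 satisfied
(5,3)B 4/5 satisfied
(5,4)A 3/6 satisfied
(5,5)A 3/4 satisfied
(6,2)B 3/5 satisfied
(6,3)B 4/7 satisfied
(6,4)B 3/7 not
(6,5)A 3/5 satisfied
(7,1)A 1/2 satisfied
(7,2)A 1/3 not
(7,4)A 1/4 not
(7,5)B 1/3 not
Unsatisfied: (3,2), (4,1), (6,4), (7,2), (7,4), (7,5) — 6 in total.

6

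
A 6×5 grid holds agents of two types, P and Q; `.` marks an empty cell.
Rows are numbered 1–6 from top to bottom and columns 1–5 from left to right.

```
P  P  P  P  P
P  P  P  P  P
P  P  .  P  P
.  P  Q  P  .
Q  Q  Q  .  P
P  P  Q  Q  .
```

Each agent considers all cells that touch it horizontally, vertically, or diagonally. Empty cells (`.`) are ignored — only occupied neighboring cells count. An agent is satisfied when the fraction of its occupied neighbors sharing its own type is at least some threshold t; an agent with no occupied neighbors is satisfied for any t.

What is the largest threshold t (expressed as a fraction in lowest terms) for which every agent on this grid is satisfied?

(1,1)P 3/3
(1,2)P 5/5
(1,3)P 5/5
(1,4)P 5/5
(1,5)P 3/3
(2,1)P 5/5
(2,2)P 7/7
(2,3)P 7/7
(2,4)P 7/7
(2,5)P 5/5
(3,1)P 4/4
(3,2)P 5/6
(3,4)P 5/6
(3,5)P 4/4
(4,2)P 2/6
(4,3)Q 2/6
(4,4)P 3/5
(5,1)Q 1/4
(5,2)Q 4/7
(5,3)Q 4/7
(5,5)P 1/2
(6,1)P 1/3
(6,2)P 1/5
(6,3)Q 3/4
(6,4)Q 2/3
The smallest same-type fraction is 1/5 at (6,2), which reduces to 1/5. Any threshold above that leaves this agent unsatisfied.

1/5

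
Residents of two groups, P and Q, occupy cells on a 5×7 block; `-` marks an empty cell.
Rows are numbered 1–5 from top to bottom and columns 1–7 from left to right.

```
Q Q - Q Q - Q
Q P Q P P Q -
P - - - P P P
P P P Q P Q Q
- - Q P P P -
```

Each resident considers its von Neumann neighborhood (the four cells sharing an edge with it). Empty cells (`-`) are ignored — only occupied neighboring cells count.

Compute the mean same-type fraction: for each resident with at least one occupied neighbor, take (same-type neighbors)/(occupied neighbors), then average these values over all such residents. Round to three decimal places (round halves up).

Row 1: (1,1)Q 2/2 · (1,2)Q 1/2 · (1,4)Q 1/2 · (1,5)Q 1/2 · (1,7)Q — no occupied neighbors
Row 2: (2,1)Q 1/3 · (2,2)P 0/3 · (2,3)Q 0/2 · (2,4)P 1/3 · (2,5)P 2/4 · (2,6)Q 0/2
Row 3: (3,1)P 1/2 · (3,5)P 3/3 · (3,6)P 2/4 · (3,7)P 1/2
Row 4: (4,1)P 2/2 · (4,2)P 2/2 · (4,3)P 1/3 · (4,4)Q 0/3 · (4,5)P 2/4 · (4,6)Q 1/4 · (4,7)Q 1/2
Row 5: (5,3)Q 0/2 · (5,4)P 1/3 · (5,5)P 3/3 · (5,6)P 1/2
Sum over 25 residents: 2/2 + 1/2 + 1/2 + 1/2 + 1/3 + 0/3 + 0/2 + 1/3 + 2/4 + 0/2 + 1/2 + 3/3 + 2/4 + 1/2 + 2/2 + 2/2 + 1/3 + 0/3 + 2/4 + 1/4 + 1/2 + 0/2 + 1/3 + 3/3 + 1/2 = 139/12; mean = 139/12 ÷ 25 = 139/300 = 0.463333… → 0.463.

0.463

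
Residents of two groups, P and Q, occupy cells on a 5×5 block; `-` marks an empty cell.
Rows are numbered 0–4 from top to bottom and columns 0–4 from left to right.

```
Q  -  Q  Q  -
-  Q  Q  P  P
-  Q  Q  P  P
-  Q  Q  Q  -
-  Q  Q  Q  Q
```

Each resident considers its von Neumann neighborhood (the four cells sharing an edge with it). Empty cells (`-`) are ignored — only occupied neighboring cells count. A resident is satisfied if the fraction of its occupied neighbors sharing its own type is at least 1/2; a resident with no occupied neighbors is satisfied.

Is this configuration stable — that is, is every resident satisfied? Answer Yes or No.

Row 0: (0,0)Q 0/0 ✓ · (0,2)Q 2/2 ✓ · (0,3)Q 1/2 ✓
Row 1: (1,1)Q 2/2 ✓ · (1,2)Q 3/4 ✓ · (1,3)P 2/4 ✓ · (1,4)P 2/2 ✓
Row 2: (2,1)Q 3/3 ✓ · (2,2)Q 3/4 ✓ · (2,3)P 2/4 ✓ · (2,4)P 2/2 ✓
Row 3: (3,1)Q 3/3 ✓ · (3,2)Q 4/4 ✓ · (3,3)Q 2/3 ✓
Row 4: (4,1)Q 2/2 ✓ · (4,2)Q 3/3 ✓ · (4,3)Q 3/3 ✓ · (4,4)Q 1/1 ✓
All meet the threshold, so the configuration is stable.

Yes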